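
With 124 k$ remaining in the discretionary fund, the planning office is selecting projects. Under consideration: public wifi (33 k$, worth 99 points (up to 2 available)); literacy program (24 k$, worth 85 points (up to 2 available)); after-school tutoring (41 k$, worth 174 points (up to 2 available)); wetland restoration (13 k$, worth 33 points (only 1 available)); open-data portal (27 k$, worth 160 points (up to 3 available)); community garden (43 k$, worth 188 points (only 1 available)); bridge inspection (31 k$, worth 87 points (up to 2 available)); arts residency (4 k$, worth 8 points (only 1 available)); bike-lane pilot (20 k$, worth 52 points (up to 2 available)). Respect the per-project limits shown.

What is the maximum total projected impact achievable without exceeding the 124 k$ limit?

668

Density check — open-data portal 5.93, community garden 4.37, after-school tutoring 4.24 are the best per k$.
Taking 3×open-data portal + community garden: 124 k$ used, 668 in projected impact.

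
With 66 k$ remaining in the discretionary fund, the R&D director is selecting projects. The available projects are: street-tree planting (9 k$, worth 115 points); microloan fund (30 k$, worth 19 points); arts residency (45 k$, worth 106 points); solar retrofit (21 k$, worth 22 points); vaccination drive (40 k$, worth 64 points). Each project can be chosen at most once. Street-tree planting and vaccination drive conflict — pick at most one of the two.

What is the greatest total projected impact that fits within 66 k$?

221

The ratio ordering already packs tightly: street-tree planting + arts residency, 54 k$, 221.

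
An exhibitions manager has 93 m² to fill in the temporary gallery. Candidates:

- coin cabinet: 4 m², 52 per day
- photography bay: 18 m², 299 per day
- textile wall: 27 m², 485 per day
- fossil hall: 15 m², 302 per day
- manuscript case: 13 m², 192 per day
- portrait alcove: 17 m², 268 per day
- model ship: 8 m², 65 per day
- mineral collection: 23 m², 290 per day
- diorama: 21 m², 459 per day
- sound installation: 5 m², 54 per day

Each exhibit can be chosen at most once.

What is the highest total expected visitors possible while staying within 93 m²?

1706

Filling by ratio: coin cabinet + photography bay + textile wall + fossil hall + diorama + sound installation for 1651, with 3 m² left unused.
But textile wall + fossil hall + manuscript case + portrait alcove + diorama fits in 93 m² and reaches 1706.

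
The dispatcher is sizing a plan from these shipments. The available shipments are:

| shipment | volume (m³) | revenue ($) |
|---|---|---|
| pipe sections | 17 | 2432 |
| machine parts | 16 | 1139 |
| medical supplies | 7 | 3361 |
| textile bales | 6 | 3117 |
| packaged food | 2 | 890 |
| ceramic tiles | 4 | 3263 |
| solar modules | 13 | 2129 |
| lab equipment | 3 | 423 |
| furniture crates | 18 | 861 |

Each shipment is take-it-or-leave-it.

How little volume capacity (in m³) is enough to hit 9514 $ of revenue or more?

17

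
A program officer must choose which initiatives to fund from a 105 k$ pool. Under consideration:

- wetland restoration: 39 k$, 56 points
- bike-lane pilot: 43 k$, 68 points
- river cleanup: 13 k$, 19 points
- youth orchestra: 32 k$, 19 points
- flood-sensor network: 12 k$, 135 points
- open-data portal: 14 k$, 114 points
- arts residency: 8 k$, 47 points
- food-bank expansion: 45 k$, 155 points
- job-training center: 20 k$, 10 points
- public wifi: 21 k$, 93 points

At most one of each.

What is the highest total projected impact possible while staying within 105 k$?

544

Best packing: flood-sensor network + open-data portal + arts residency + food-bank expansion + public wifi — 100 k$, 544 total.
No other feasible combination exceeds 544.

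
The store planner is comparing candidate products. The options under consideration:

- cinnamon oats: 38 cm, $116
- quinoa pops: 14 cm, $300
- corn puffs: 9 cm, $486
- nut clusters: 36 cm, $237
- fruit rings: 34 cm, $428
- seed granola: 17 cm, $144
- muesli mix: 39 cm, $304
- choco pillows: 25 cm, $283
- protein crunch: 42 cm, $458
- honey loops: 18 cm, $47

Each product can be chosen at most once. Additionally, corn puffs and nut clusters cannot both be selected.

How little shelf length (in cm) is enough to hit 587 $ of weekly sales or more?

23

Look for the lowest-shelf combination reaching 587.
quinoa pops + corn puffs reaches 786 using 23 cm.
Any bundle with less than 23 cm falls short of 587.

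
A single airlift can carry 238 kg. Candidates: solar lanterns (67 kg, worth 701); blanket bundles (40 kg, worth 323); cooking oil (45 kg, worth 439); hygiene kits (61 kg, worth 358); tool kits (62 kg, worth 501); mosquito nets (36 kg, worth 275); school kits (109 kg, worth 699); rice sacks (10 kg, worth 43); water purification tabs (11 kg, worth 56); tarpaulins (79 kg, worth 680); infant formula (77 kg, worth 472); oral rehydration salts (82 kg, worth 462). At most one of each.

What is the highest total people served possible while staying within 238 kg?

Taking the top-ratio supplies first gives solar lanterns + blanket bundles + cooking oil + tarpaulins for 2143 (231 kg).
Dropping blanket bundles frees 40 kg; slotting in mosquito nets + water purification tabs (47 kg) lifts the total to 2151 at 238 kg.
Runner-up solar lanterns + blanket bundles + cooking oil + tarpaulins tops out at 2143.

2151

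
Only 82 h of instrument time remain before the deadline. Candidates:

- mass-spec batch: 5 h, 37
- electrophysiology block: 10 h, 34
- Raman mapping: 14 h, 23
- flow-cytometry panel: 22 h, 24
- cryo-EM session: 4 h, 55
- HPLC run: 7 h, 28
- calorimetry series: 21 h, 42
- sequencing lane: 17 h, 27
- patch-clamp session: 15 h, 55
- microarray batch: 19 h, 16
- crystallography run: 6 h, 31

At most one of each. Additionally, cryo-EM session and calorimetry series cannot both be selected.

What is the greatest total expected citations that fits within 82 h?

290

Best packing: mass-spec batch + electrophysiology block + Raman mapping + cryo-EM session + HPLC run + sequencing lane + patch-clamp session + crystallography run — 78 h, 290 total.
Next best is mass-spec batch + electrophysiology block + Raman mapping + cryo-EM session + HPLC run + patch-clamp session + microarray batch + crystallography run at 279 (80 h) — short by 11.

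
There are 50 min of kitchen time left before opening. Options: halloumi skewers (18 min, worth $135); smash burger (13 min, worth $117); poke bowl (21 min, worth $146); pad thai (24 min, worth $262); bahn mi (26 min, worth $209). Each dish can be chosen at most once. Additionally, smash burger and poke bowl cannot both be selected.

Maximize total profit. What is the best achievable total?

471

The ratio heuristic lands on smash burger + pad thai (379) but leaves 13 min idle.
Replace smash burger with bahn mi: the trade gains 92 net, giving 471 at 50 min.
No other feasible combination exceeds 471.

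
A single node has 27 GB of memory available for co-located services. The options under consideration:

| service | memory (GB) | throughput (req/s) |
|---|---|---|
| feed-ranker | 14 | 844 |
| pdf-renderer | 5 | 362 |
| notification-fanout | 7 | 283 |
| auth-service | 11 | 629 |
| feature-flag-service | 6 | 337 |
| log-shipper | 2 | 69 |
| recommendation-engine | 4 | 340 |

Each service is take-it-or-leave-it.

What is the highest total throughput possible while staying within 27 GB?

1668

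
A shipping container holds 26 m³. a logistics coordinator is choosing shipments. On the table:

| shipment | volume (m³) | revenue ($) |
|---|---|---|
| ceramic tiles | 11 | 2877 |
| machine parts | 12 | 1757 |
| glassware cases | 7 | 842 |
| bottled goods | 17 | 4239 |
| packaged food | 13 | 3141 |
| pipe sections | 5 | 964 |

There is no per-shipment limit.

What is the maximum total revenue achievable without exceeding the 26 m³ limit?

Ranking by ratio (revenue/m³): ceramic tiles 261.55, bottled goods 249.35, packaged food 241.62, pipe sections 192.80.
The ratio heuristic lands on 2×ceramic tiles (5754) but leaves 4 m³ idle.
Dropping 2×ceramic tiles frees 22 m³; slotting in 2×packaged food (26 m³) lifts the total to 6282 at 26 m³.
Nothing else within 26 m³ beats 6282.

6282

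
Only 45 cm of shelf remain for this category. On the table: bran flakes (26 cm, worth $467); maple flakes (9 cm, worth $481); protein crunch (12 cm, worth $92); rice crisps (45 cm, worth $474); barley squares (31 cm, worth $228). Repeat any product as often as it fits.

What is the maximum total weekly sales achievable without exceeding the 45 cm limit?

Taking 5×maple flakes: 45 cm used, 2405 in weekly sales.
No other feasible combination exceeds 2405.

2405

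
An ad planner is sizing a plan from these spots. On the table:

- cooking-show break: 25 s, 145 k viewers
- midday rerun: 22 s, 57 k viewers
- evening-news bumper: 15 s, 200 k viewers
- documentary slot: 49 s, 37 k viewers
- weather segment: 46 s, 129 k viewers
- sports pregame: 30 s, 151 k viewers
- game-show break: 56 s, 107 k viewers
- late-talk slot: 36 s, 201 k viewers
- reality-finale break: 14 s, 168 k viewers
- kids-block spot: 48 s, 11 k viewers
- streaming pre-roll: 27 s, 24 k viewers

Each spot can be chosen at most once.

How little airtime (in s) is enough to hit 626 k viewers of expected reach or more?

84

Minimise s subject to total expected reach ≥ 626.
cooking-show break + evening-news bumper + sports pregame + reality-finale break: 664 expected reach at 84 s.
No combination under 84 s hits 626.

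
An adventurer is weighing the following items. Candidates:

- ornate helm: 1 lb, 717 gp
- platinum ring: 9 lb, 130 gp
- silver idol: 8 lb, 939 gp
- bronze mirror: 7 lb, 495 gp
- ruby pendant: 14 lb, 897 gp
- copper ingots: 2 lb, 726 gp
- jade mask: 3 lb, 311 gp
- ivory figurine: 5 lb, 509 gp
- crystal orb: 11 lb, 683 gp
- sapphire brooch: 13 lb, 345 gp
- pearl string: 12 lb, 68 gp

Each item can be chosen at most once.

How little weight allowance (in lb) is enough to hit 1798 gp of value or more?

Minimise lb subject to total value ≥ 1798.
Taking ornate helm + copper ingots + ivory figurine gives 1952 (≥ 1798) for 8 lb.
No combination under 8 lb hits 1798.

8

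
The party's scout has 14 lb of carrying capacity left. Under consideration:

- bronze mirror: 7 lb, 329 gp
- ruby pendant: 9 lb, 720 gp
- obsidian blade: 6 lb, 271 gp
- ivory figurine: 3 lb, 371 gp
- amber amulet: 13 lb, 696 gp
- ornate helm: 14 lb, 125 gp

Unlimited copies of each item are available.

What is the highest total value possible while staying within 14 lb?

Taking 4×ivory figurine: 12 lb used, 1484 in value.
Every other selection either busts 14 lb or fails to beat 1484.

1484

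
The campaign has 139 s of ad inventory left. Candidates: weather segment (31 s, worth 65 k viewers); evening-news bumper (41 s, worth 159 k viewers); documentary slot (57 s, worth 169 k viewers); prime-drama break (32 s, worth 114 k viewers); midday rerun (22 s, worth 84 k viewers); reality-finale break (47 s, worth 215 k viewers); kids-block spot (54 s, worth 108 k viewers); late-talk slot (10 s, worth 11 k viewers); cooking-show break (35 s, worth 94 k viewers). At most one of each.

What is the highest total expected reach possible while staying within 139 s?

Greedy by ratio would take evening-news bumper + midday rerun + reality-finale break + late-talk slot: 120 s used, total 469.
Dropping evening-news bumper and late-talk slot frees 51 s; slotting in prime-drama break + cooking-show break (67 s) lifts the total to 507 at 136 s.
Nothing else within 139 s beats 507.

507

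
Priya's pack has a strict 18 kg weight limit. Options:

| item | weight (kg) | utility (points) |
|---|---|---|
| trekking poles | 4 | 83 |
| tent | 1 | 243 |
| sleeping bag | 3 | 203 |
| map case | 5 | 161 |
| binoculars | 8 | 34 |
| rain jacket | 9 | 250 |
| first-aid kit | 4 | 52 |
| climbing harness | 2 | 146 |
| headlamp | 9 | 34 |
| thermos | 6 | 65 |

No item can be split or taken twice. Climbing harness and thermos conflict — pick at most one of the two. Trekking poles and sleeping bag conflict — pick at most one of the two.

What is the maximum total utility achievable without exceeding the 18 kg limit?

857

Best packing: tent + sleeping bag + map case + rain jacket — 18 kg, 857 total.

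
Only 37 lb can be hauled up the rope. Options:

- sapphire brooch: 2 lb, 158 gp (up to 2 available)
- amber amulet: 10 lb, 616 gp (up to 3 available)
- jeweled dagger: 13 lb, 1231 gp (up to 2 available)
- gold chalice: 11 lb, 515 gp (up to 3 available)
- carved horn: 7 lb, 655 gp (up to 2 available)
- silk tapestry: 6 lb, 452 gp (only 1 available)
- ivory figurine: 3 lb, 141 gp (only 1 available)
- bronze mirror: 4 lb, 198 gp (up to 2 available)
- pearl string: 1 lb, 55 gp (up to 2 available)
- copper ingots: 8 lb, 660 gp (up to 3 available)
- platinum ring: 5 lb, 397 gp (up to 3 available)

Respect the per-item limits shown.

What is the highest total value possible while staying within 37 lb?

3433

The ratio ordering already packs tightly: 2×sapphire brooch + 2×jeweled dagger + carved horn, 37 lb, 3433.
No other feasible combination exceeds 3433.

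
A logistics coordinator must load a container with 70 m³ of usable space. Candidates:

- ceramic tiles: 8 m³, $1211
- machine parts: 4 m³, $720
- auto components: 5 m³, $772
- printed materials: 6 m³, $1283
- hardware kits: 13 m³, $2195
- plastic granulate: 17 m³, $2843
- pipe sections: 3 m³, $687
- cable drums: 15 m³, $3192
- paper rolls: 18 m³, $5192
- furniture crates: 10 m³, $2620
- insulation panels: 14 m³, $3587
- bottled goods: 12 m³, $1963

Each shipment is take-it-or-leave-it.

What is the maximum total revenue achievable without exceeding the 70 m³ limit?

Ranking by ratio (revenue/m³): paper rolls 288.44, furniture crates 262.00, insulation panels 256.21.
The ratio ordering already packs tightly: machine parts + printed materials + pipe sections + cable drums + paper rolls + furniture crates + insulation panels, 70 m³, 17281.
Next best is hardware kits + cable drums + paper rolls + furniture crates + insulation panels at 16786 (70 m³) — short by 495.

17281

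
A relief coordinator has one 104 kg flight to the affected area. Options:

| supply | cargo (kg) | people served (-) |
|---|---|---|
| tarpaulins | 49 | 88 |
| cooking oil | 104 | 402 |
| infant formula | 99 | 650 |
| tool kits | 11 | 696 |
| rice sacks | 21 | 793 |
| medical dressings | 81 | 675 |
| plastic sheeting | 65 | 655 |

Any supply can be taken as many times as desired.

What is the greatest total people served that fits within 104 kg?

6264

9×tool kits uses 99 of the 104 kg and totals 6264.
The spare 5 kg is too small for any remaining supply, and no exchange beats 6264.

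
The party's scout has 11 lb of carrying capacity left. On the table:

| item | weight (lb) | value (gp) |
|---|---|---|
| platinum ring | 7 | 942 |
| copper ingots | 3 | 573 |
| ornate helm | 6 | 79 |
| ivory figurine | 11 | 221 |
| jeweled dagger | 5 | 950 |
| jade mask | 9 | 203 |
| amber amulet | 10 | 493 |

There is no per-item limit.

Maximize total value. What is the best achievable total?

2096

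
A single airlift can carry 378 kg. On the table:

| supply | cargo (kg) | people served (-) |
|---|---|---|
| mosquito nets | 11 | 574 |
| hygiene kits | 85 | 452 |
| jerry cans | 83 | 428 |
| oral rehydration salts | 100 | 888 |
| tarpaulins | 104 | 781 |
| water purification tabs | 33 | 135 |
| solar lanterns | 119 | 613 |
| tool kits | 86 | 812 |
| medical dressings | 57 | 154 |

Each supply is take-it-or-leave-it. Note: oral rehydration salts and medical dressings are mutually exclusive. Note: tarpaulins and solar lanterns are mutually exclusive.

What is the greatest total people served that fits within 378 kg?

Density check — mosquito nets 52.18, tool kits 9.44, oral rehydration salts 8.88, tarpaulins 7.51 are the best per kg.
Taking mosquito nets + oral rehydration salts + tarpaulins + water purification tabs + tool kits: 334 kg used, 3190 in people served.
Every other selection either busts 378 kg or breaks a pairing rule or fails to beat 3190.

3190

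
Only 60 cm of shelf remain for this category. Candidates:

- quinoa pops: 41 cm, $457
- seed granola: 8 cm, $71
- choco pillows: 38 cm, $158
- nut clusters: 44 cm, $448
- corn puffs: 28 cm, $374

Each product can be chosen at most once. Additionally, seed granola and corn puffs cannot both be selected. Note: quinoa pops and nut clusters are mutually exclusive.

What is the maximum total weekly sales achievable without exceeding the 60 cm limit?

528

Best packing: quinoa pops + seed granola — 49 cm, 528 total.
Runner-up seed granola + nut clusters tops out at 519.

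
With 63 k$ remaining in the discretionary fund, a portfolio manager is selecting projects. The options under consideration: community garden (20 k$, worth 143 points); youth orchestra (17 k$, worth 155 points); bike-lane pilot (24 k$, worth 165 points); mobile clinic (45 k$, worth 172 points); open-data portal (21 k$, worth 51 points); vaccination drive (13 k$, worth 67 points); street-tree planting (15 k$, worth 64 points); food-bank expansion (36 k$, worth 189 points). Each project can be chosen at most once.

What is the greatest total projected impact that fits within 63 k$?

Community garden + youth orchestra + bike-lane pilot uses 61 of the 63 k$ and totals 463.

463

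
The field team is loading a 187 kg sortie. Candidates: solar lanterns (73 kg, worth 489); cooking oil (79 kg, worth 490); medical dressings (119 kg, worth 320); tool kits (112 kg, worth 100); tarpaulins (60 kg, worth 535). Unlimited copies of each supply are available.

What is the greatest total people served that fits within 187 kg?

1605

Density check — tarpaulins 8.92, solar lanterns 6.70, cooking oil 6.20 are the best per kg.
Taking 3×tarpaulins: 180 kg used, 1605 in people served.
No other feasible combination exceeds 1605.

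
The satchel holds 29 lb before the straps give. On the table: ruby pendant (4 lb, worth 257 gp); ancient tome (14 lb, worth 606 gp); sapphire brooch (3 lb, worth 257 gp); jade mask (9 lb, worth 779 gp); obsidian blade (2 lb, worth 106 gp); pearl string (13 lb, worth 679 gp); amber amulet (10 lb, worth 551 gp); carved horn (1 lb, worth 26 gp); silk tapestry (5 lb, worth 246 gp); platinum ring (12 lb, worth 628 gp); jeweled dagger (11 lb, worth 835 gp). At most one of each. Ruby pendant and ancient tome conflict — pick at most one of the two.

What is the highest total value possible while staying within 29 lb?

2234

Ranking by ratio (value/lb): jade mask 86.56, sapphire brooch 85.67, jeweled dagger 75.91, ruby pendant 64.25.
Taking ruby pendant + sapphire brooch + jade mask + obsidian blade + jeweled dagger: 29 lb used, 2234 in value.
Every other selection either busts 29 lb or breaks a pairing rule or fails to beat 2234.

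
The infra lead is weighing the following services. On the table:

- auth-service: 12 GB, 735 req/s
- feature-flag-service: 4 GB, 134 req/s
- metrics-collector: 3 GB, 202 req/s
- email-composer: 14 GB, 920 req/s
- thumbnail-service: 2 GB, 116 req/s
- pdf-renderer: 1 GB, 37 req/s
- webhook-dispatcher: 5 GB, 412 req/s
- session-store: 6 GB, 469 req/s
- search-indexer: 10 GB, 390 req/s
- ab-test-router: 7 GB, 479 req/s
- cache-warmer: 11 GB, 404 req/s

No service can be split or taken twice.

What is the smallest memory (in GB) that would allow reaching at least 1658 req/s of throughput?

23

Minimise GB subject to total throughput ≥ 1658.
metrics-collector + thumbnail-service + webhook-dispatcher + session-store + ab-test-router reaches 1678 using 23 GB.
No combination under 23 GB hits 1658.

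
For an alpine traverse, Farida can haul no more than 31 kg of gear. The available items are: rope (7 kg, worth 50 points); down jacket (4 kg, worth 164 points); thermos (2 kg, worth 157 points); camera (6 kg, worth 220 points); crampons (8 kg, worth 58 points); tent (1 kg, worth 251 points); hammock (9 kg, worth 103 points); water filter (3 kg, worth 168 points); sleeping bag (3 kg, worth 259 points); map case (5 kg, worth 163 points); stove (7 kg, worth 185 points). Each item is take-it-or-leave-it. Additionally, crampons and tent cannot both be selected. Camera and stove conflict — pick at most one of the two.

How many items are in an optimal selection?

Best achievable utility is 1432.
rope + down jacket + thermos + camera + tent + water filter + sleeping bag + map case hits 1432 at 31 kg.
Any selection reaching 1432 contains exactly 8 items.

8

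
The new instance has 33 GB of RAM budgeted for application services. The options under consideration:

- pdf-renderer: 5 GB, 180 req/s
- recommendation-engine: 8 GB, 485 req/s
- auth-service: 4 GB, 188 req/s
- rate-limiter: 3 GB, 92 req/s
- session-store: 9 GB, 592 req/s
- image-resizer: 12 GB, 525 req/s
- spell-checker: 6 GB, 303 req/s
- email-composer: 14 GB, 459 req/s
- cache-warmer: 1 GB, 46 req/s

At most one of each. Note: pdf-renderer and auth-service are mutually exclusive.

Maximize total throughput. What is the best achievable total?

1790

Density check — session-store 65.78, recommendation-engine 60.62, spell-checker 50.50 are the best per GB.
Best packing: recommendation-engine + auth-service + session-store + image-resizer — 33 GB, 1790 total.
No other feasible combination exceeds 1790.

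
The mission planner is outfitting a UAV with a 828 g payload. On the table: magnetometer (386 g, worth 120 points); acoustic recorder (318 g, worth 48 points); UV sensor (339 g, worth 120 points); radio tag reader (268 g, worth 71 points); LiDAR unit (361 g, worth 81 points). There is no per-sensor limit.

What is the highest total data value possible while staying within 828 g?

240

Density check — UV sensor 0.35, magnetometer 0.31, radio tag reader 0.26, LiDAR unit 0.22 are the best per g.
2×magnetometer uses 772 of the 828 g and totals 240.
Every other selection either busts 828 g or fails to beat 240.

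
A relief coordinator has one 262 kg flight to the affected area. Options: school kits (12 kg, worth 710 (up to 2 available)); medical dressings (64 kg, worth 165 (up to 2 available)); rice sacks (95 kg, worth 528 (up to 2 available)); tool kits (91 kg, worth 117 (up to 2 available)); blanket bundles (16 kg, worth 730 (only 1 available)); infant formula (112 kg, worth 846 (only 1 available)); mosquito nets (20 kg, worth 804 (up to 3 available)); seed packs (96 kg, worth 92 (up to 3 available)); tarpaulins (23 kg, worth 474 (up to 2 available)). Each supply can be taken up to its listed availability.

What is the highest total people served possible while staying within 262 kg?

6356

Best packing: 2×school kits + blanket bundles + infant formula + 3×mosquito nets + 2×tarpaulins — 258 kg, 6356 total.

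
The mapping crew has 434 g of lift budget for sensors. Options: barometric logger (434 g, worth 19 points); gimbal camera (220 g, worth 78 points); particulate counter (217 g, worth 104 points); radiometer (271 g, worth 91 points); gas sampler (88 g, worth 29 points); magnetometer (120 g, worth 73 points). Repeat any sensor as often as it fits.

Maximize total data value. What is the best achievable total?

The ratio ordering already packs tightly: 3×magnetometer, 360 g, 219.

219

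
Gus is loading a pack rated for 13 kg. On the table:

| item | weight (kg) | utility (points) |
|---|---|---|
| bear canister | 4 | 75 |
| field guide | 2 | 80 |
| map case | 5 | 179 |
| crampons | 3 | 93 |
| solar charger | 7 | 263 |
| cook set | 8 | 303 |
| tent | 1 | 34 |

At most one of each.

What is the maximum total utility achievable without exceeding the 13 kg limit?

482

Greedy by ratio would take field guide + cook set + tent: 11 kg used, total 417.
The 3 kg tied up in field guide and tent is better spent on map case — total rises to 482 (13 kg).
Every other selection either busts 13 kg or fails to beat 482.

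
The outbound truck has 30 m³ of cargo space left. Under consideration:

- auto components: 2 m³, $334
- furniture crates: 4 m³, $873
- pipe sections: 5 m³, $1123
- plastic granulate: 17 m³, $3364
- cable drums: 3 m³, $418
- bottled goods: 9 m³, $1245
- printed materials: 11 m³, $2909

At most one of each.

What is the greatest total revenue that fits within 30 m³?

6607

Filling by ratio: auto components + furniture crates + pipe sections + cable drums + printed materials for 5657, with 5 m³ left unused.
Replace furniture crates and pipe sections and cable drums with plastic granulate: the trade gains 950 net, giving 6607 at 30 m³.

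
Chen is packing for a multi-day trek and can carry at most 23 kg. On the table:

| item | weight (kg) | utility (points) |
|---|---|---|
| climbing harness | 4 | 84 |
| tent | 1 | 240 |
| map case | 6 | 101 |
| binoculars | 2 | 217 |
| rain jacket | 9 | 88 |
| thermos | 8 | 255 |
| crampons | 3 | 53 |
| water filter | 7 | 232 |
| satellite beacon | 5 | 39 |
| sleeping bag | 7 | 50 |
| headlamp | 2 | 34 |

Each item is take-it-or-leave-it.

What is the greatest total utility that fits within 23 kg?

A density-first pass picks climbing harness + tent + binoculars + thermos + water filter — 1028 at 22 kg.
Dropping climbing harness frees 4 kg; slotting in crampons + headlamp (5 kg) lifts the total to 1031 at 23 kg.
No other feasible combination exceeds 1031.

1031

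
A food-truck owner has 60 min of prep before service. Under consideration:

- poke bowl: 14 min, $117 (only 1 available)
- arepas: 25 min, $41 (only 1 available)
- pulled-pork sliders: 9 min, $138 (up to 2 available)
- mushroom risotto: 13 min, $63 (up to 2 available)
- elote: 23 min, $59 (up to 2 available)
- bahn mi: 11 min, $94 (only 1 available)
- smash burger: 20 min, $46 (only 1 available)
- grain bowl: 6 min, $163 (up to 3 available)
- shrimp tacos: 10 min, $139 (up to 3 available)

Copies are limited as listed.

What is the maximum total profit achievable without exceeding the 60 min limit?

By profit per min: grain bowl 27.17, pulled-pork sliders 15.33, shrimp tacos 13.90 lead.
Taking the top-ratio dishes first gives 2×pulled-pork sliders + 3×grain bowl + 2×shrimp tacos for 1043 (56 min).
The 9 min tied up in pulled-pork sliders is better spent on shrimp tacos — total rises to 1044 (57 min).

1044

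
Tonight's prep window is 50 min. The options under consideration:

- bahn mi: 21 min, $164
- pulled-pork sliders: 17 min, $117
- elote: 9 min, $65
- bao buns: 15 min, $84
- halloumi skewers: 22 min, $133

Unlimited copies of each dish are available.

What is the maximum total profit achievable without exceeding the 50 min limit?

359

Ranking by ratio (profit/min): bahn mi 7.81, elote 7.22, pulled-pork sliders 6.88, halloumi skewers 6.05.
The ratio heuristic lands on 2×bahn mi (328) but leaves 8 min idle.
Replace bahn mi with 3×elote: the trade gains 31 net, giving 359 at 48 min.
That's the maximum — no swap from here does better than 359.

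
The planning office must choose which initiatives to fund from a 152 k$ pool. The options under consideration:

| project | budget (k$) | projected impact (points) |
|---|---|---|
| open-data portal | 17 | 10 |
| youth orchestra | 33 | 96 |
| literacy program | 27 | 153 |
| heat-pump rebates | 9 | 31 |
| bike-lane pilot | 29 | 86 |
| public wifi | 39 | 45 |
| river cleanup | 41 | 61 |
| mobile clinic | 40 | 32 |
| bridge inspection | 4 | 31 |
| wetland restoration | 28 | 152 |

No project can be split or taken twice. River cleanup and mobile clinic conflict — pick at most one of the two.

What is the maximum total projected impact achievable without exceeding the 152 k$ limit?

By projected impact per k$: bridge inspection 7.75, literacy program 5.67, wetland restoration 5.43, heat-pump rebates 3.44 lead.
Best packing: open-data portal + youth orchestra + literacy program + heat-pump rebates + bike-lane pilot + bridge inspection + wetland restoration — 147 k$, 559 total.
Runner-up youth orchestra + literacy program + heat-pump rebates + bike-lane pilot + bridge inspection + wetland restoration tops out at 549.

559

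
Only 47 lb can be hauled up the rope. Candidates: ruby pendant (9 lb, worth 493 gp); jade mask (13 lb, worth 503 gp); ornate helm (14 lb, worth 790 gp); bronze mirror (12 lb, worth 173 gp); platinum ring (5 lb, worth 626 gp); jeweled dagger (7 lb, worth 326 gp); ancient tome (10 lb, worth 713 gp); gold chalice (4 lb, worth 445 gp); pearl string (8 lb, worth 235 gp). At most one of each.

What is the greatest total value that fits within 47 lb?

3077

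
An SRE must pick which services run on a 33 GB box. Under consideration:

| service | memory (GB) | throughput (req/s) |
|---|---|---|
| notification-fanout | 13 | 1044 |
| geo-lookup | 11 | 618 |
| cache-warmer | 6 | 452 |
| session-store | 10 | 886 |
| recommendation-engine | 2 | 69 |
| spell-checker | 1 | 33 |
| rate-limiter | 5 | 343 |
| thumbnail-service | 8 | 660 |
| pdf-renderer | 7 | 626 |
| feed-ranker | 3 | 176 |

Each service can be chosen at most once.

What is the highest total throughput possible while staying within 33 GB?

2732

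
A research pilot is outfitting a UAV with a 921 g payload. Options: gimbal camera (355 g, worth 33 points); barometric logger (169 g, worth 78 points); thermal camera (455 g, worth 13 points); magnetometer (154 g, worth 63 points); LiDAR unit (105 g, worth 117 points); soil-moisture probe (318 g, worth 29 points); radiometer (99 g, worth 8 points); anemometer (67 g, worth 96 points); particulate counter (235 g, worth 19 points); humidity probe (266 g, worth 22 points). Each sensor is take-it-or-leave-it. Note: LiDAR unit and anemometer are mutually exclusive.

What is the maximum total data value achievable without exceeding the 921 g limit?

By data value per g: anemometer 1.43, LiDAR unit 1.11, barometric logger 0.46, magnetometer 0.41 lead.
Taking gimbal camera + barometric logger + magnetometer + LiDAR unit + radiometer: 882 g used, 299 in data value.
That's the maximum — no feasible swap from here does better than 299.

299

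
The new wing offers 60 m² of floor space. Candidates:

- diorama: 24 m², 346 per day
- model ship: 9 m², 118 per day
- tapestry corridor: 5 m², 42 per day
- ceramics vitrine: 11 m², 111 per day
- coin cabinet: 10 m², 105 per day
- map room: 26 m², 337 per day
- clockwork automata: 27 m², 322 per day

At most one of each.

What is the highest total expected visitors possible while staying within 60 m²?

By expected visitors per m²: diorama 14.42, model ship 13.11, map room 12.96, clockwork automata 11.93 lead.
Taking diorama + model ship + map room: 59 m² used, 801 in expected visitors.
The closest alternative, diorama + coin cabinet + map room, reaches only 788.

801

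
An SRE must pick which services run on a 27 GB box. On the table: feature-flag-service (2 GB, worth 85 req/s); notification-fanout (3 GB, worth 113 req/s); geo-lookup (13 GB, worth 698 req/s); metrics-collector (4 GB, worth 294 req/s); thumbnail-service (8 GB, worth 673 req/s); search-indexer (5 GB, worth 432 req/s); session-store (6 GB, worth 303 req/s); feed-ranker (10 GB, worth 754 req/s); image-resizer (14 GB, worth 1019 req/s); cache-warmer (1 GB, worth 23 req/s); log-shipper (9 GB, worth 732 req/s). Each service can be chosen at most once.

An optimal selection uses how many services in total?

3

Best achievable throughput is 2159.
For example thumbnail-service + feed-ranker + log-shipper achieves it, using 27 GB.
All optima have 3 services.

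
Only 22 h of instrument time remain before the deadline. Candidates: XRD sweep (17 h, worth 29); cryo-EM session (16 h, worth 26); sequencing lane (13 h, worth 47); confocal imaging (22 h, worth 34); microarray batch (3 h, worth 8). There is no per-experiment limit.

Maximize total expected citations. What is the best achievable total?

Density check — sequencing lane 3.62, microarray batch 2.67, XRD sweep 1.71, cryo-EM session 1.62 are the best per h.
Taking sequencing lane + 3×microarray batch: 22 h used, 71 in expected citations.
That's the maximum — no swap from here does better than 71.

71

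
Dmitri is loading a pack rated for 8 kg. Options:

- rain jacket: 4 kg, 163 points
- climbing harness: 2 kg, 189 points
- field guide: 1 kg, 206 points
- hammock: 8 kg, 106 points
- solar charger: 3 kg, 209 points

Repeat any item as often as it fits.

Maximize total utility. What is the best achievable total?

1648

Best packing: 8×field guide — 8 kg, 1648 total.
Every other selection either busts 8 kg or fails to beat 1648.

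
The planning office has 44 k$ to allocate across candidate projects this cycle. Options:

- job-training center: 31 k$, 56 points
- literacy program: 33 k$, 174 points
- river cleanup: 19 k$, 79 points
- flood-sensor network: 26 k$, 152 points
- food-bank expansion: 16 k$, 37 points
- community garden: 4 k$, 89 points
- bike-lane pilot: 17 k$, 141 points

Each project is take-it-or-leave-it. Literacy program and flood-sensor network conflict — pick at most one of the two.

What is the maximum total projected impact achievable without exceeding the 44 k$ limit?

309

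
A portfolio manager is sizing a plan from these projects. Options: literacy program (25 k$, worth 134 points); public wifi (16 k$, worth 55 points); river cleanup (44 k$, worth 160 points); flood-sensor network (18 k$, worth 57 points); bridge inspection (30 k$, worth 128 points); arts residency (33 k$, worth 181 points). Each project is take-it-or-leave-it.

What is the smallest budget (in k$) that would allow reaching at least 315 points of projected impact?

58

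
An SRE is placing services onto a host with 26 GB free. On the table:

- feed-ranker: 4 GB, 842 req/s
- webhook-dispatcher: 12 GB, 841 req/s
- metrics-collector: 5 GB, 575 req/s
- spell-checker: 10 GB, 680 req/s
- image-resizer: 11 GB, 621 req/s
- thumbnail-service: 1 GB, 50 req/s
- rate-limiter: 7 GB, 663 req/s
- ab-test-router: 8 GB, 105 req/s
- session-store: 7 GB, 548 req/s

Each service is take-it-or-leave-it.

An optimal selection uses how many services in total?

Optimal total is 2760.
feed-ranker + metrics-collector + spell-checker + rate-limiter hits 2760 at 26 GB.
All optima have 4 services.

4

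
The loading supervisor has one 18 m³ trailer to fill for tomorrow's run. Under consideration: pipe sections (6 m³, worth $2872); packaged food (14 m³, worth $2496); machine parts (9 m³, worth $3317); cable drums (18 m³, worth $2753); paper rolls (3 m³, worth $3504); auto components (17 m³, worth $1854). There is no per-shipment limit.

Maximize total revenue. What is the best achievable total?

The ratio ordering already packs tightly: 6×paper rolls, 18 m³, 21024.
Nothing else within 18 m³ beats 21024.

21024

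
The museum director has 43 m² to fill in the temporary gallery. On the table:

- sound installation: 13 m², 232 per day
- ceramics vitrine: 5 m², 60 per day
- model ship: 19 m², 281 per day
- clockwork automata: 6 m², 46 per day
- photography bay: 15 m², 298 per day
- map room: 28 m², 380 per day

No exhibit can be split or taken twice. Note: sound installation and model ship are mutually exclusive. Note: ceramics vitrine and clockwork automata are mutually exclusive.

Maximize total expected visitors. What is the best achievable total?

678

Taking photography bay + map room: 43 m² used, 678 in expected visitors.
Nothing else feasible within 43 m² beats 678.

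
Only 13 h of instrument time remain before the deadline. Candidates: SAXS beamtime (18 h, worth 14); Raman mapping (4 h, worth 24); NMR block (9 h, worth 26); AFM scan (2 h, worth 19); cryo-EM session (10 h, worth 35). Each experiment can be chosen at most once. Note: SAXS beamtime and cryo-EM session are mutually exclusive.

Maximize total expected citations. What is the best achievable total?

By expected citations per h: AFM scan 9.50, Raman mapping 6.00, cryo-EM session 3.50, NMR block 2.89 lead.
Greedy by ratio would take Raman mapping + AFM scan: 6 h used, total 43.
Replace Raman mapping with cryo-EM session: the trade gains 11 net, giving 54 at 12 h.

54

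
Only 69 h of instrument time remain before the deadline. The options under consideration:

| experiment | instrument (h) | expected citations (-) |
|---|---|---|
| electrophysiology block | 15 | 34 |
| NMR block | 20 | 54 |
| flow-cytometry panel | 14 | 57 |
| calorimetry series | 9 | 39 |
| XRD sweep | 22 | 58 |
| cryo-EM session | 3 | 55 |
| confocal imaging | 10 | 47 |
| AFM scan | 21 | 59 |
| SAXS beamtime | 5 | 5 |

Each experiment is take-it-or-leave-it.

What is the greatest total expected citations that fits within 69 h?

272

Density check — cryo-EM session 18.33, confocal imaging 4.70, calorimetry series 4.33 are the best per h.
The ratio heuristic lands on flow-cytometry panel + calorimetry series + cryo-EM session + confocal imaging + AFM scan + SAXS beamtime (262) but leaves 7 h idle.
Replace calorimetry series and SAXS beamtime with NMR block: the trade gains 10 net, giving 272 at 68 h.
That's the maximum — no swap from here does better than 272.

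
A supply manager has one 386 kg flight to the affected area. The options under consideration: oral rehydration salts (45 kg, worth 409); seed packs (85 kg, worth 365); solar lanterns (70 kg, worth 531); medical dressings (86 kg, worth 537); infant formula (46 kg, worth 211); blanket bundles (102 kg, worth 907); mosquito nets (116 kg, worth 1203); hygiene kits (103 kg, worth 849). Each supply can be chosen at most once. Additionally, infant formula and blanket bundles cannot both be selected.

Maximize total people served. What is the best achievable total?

Ranking by ratio (people served/kg): mosquito nets 10.37, oral rehydration salts 9.09, blanket bundles 8.89.
The ratio ordering already packs tightly: oral rehydration salts + blanket bundles + mosquito nets + hygiene kits, 366 kg, 3368.
The spare 20 kg is too small for any remaining supply, and no feasible exchange beats 3368.

3368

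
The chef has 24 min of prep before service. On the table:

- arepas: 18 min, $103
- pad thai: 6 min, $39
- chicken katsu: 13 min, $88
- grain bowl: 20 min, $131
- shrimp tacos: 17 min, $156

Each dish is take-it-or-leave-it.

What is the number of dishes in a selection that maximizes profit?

The maximum profit within 24 min is 195.
For example pad thai + shrimp tacos achieves it, using 23 min.
Any selection reaching 195 contains exactly 2 dishes.

2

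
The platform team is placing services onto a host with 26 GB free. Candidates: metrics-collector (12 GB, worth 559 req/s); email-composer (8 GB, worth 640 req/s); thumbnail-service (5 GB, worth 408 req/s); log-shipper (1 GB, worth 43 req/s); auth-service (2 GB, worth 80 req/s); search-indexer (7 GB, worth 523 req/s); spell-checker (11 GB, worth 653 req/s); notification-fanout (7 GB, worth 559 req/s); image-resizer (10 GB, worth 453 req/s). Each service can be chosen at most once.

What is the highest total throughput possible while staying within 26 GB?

1852

Greedy by ratio would take email-composer + thumbnail-service + log-shipper + auth-service + notification-fanout: 23 GB used, total 1730.
Dropping thumbnail-service and log-shipper and auth-service frees 8 GB; slotting in spell-checker (11 GB) lifts the total to 1852 at 26 GB.
Next best is email-composer + log-shipper + auth-service + search-indexer + notification-fanout at 1845 (25 GB) — short by 7.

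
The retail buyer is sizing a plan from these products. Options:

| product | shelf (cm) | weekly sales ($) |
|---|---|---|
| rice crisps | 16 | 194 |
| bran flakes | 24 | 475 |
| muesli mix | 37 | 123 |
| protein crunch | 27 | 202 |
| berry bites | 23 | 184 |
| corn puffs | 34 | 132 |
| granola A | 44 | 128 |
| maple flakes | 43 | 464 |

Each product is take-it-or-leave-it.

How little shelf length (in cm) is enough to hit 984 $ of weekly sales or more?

83

Need the lightest bundle worth ≥ 984.
Taking rice crisps + bran flakes + maple flakes gives 1133 (≥ 984) for 83 cm.
Below 83 cm the best achievable stays under 984.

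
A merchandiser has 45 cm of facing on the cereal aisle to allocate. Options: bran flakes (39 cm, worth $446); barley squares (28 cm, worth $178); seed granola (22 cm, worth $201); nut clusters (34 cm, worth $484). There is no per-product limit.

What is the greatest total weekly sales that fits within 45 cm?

484

Taking nut clusters: 34 cm used, 484 in weekly sales.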